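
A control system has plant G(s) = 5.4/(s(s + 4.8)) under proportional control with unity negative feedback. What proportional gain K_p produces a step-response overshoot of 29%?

K_p = 7.94

From %OS = 100·exp(−πζ/√(1−ζ²)) = 29%, ζ = −ln(0.29)/√(π²+ln²(0.29)) = 0.3666.
Characteristic equation s² + 4.8s + 5.4K_p = 0 gives ζ = 4.8/(2√(5.4K_p)).
Setting ζ = 0.3666: √(5.4K_p) = 4.8/(2·0.3666) = 6.547, so K_p = 42.86/5.4 = 7.94.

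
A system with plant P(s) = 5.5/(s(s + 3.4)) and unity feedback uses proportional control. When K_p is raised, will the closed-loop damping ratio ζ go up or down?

decrease

ζ = 3.4/(2√(5.5K_p)); increasing K_p raises the denominator, so ζ falls.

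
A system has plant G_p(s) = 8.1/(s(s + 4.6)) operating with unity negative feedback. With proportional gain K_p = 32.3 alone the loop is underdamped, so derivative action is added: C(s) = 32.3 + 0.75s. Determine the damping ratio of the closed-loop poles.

ζ = 0.33

Forward path: (32.3 + 0.75s)·8.1/(s(s+4.6)). The closed-loop characteristic equation is s² + (4.6 + 8.1·0.75)s + 8.1·32.3 = 0.
That is s² + 10.67s + 261.6 = 0, so ω_n = 16.17 rad/s and ζ = 10.67/(2·16.17) = 0.33.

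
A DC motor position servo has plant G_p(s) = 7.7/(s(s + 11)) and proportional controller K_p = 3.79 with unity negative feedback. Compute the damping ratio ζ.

The closed-loop denominator is s(s+11) + 3.79·7.7 = s² + 11s + 29.18.
So ω_n² = 29.18 ⇒ ω_n = 5.402 rad/s, and ζ = 11/(2ω_n) = 1.02.

ζ = 1.02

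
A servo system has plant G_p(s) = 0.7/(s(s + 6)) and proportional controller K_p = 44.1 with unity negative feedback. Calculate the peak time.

Closed-loop characteristic equation: s² + 6s + 30.87 = 0, so ω_n = 5.556 rad/s and ζ = 6/(2·5.556) = 0.5399.
Damped frequency ω_d = ω_n√(1−ζ²) = 4.677 rad/s, so peak time T_p = π/ω_d = 0.672 s.

T_p = 0.672 s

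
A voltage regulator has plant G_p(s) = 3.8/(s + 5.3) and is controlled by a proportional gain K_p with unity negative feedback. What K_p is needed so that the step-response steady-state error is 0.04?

K_p = 33.5

The loop is type 0, so e_ss(step) = 1/(1 + K_pos) with K_pos = K_p·G_p(0).
G_p(0) = 0.717. Require 1/(1 + K_p·0.717) = 0.04, so 1 + 0.717·K_p = 25.
K_p = (25 − 1)/0.717 = 33.5.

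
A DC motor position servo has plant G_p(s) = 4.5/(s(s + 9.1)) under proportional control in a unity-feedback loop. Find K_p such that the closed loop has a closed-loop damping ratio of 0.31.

K_p = 47.9

Closed-loop characteristic equation: s² + 9.1s + K_p·4.5 = 0.
So ω_n = √(4.5K_p) and 2ζω_n = 9.1, giving ζ = 9.1/(2√(4.5K_p)).
Setting ζ = 0.31: √(4.5K_p) = 9.1/(2·0.31) = 14.68, so K_p = 215.4/4.5 = 47.9.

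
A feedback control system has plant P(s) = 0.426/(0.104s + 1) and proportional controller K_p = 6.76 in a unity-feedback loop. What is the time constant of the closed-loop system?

τ = 0.0268 s

Closed loop: T(s) = K_p·P/(1+K_p·P) = 2.88/(0.104s + 1 + 2.88), with pole at s = −(1 + 2.88)/0.104 = −37.31.
Closed-loop time constant τ = 1/37.31 = 0.0268 s.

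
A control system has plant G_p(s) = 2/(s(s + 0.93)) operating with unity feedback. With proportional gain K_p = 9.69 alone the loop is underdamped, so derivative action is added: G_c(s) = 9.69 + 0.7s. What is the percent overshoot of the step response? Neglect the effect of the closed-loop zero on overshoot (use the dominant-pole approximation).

42.2%

Forward path: (9.69 + 0.7s)·2/(s(s+0.93)). The closed-loop characteristic equation is s² + (0.93 + 2·0.7)s + 2·9.69 = 0.
That is s² + 2.33s + 19.38 = 0, so ω_n = 4.402 rad/s and ζ = 2.33/(2·4.402) = 0.2646.
%OS = 100·exp(−πζ/√(1−ζ²)) = 42.2%.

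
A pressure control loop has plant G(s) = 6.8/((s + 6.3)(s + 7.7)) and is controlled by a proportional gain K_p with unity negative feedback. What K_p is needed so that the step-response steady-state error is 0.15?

The loop is type 0, so e_ss(step) = 1/(1 + K_pos) with K_pos = K_p·G(0).
G(0) = 0.1402. Require 1/(1 + K_p·0.1402) = 0.15, so 1 + 0.1402·K_p = 6.667.
K_p = (6.667 − 1)/0.1402 = 40.4.

K_p = 40.4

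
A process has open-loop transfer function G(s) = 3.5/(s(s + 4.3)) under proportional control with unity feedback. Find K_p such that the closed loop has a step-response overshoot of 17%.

From %OS = 100·exp(−πζ/√(1−ζ²)) = 17%, ζ = −ln(0.17)/√(π²+ln²(0.17)) = 0.4913.
Characteristic equation s² + 4.3s + 3.5K_p = 0 gives ζ = 4.3/(2√(3.5K_p)).
Setting ζ = 0.4913: √(3.5K_p) = 4.3/(2·0.4913) = 4.376, so K_p = 19.15/3.5 = 5.47.

K_p = 5.47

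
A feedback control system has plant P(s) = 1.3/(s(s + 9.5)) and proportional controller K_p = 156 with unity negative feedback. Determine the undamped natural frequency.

ω_n = 14.2 rad/s

With unity feedback the closed-loop characteristic equation is s² + 9.5s + 156·1.3 = s² + 9.5s + 202.8 = 0.
Matching s² + 2ζω_n s + ω_n²: ω_n = √202.8 = 14.24 rad/s and 2ζω_n = 9.5, so ζ = 9.5/(2·14.24) = 0.334.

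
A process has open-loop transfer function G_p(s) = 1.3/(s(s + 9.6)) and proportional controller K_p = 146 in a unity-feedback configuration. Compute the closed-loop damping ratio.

ζ = 0.348

With unity feedback the closed-loop characteristic equation is s² + 9.6s + 146·1.3 = s² + 9.6s + 189.8 = 0.
So ω_n² = 189.8 ⇒ ω_n = 13.78 rad/s, and ζ = 9.6/(2ω_n) = 0.348.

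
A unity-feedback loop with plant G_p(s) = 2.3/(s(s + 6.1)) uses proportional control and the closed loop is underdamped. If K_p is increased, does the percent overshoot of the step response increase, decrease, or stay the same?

Characteristic equation s² + 6.1s + K_p·2.3 = 0: raising K_p raises ω_n while 2ζω_n = 6.1 is fixed, so ζ falls and overshoot grows.

increase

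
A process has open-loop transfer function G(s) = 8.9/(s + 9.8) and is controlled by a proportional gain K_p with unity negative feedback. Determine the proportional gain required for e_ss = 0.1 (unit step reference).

K_p = 9.91

The loop is type 0, so e_ss(step) = 1/(1 + K_pos) with K_pos = K_p·G(0).
G(0) = 0.9082. Require 1/(1 + K_p·0.9082) = 0.1, so 1 + 0.9082·K_p = 10.
K_p = (10 − 1)/0.9082 = 9.91.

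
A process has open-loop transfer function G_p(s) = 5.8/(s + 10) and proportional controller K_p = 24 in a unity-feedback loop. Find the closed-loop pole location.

s = -149.2

Closed-loop transfer function: T(s) = K_p·G_p(s)/(1 + K_p·G_p(s)) = 139.2/(s + 10 + 139.2) = 139.2/(s + 149.2).
The closed-loop pole is at s = −149.2.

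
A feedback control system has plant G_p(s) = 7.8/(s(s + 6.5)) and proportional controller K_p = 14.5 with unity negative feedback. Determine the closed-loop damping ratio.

ζ = 0.306

1 + K_p·G_p(s) = 0 gives s² + 6.5s + 113.1 = 0.
Matching s² + 2ζω_n s + ω_n²: ω_n = √113.1 = 10.63 rad/s and 2ζω_n = 6.5, so ζ = 6.5/(2·10.63) = 0.306.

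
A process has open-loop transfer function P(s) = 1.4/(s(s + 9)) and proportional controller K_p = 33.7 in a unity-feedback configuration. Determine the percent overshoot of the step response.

The closed-loop denominator s² + 9s + 47.18 gives ω_n = √47.18 = 6.869 and ζ = 9/(2ω_n) = 0.6551.
%OS = 100·exp(−πζ/√(1−ζ²)) = 100·exp(−π·0.6551/√0.5708) = 6.56%.

6.56%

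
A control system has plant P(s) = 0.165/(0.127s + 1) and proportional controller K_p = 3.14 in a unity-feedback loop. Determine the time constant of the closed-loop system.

τ = 0.0837 s

Closed loop: T(s) = K_p·P/(1+K_p·P) = 0.5181/(0.127s + 1 + 0.5181), with pole at s = −(1 + 0.5181)/0.127 = −11.95.
Closed-loop time constant τ = 1/11.95 = 0.0837 s.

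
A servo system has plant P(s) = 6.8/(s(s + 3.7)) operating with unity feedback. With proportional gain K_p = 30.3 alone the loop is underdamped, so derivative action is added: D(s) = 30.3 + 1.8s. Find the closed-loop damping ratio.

ζ = 0.555

Forward path: (30.3 + 1.8s)·6.8/(s(s+3.7)). The closed-loop characteristic equation is s² + (3.7 + 6.8·1.8)s + 6.8·30.3 = 0.
That is s² + 15.94s + 206 = 0, so ω_n = 14.35 rad/s and ζ = 15.94/(2·14.35) = 0.5552.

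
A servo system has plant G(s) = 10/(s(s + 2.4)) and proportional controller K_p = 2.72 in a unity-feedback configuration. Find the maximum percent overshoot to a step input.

47.6%

From 1 + K_pG(s) = 0: s² + 2.4s + 27.2 = 0 ⇒ ω_n = 5.215, ζ = 0.2301.
%OS = 100·exp(−πζ/√(1−ζ²)) = 100·exp(−π·0.2301/√0.9471) = 47.6%.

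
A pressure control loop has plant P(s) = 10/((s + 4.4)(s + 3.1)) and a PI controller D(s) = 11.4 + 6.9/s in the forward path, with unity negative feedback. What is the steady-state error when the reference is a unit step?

The open loop D(s)P(s) has a pole at the origin (type 1), so the static position error constant is infinite and e_ss = 1/(1+∞) = 0.

0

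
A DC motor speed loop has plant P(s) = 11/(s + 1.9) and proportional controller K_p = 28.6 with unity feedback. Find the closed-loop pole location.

Closed-loop transfer function: T(s) = K_p·P(s)/(1 + K_p·P(s)) = 314.6/(s + 1.9 + 314.6) = 314.6/(s + 316.5).
The closed-loop pole is at s = −316.5.

s = -316.5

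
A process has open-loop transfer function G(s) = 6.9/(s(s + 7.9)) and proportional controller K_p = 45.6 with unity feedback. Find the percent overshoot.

48.8%

Closed-loop characteristic equation: s² + 7.9s + 314.6 = 0, so ω_n = 17.74 rad/s and ζ = 7.9/(2·17.74) = 0.2227.
%OS = 100·exp(−πζ/√(1−ζ²)) = 100·exp(−π·0.2227/√0.9504) = 48.8%.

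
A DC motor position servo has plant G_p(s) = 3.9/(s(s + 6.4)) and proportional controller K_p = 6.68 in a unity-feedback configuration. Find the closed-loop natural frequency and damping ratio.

ω_n = 5.1 rad/s, ζ = 0.627

1 + K_p·G_p(s) = 0 gives s² + 6.4s + 26.05 = 0.
Matching s² + 2ζω_n s + ω_n²: ω_n = √26.05 = 5.104 rad/s and 2ζω_n = 6.4, so ζ = 6.4/(2·5.104) = 0.627.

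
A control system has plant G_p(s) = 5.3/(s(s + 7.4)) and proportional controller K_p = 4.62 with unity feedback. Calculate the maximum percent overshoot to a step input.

2.91%

The closed-loop denominator s² + 7.4s + 24.49 gives ω_n = √24.49 = 4.948 and ζ = 7.4/(2ω_n) = 0.7477.
%OS = 100·exp(−πζ/√(1−ζ²)) = 100·exp(−π·0.7477/√0.4409) = 2.91%.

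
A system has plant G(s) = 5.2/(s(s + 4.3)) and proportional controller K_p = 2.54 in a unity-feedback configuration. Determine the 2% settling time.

From 1 + K_pG(s) = 0: s² + 4.3s + 13.21 = 0 ⇒ ω_n = 3.634, ζ = 0.5916.
2% settling time T_s ≈ 4/(ζω_n) = 4/2.15 = 1.86 s.

T_s ≈ 1.86 s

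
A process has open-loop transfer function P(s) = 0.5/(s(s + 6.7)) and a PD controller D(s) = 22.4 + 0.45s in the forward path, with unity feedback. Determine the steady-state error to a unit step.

The open loop D(s)P(s) has a pole at the origin (type 1), so the static position error constant is infinite and e_ss = 1/(1+∞) = 0.

0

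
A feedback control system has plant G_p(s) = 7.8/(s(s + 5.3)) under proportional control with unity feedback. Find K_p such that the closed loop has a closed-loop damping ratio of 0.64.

K_p = 2.2

Closed-loop characteristic equation: s² + 5.3s + K_p·7.8 = 0.
So ω_n = √(7.8K_p) and 2ζω_n = 5.3, giving ζ = 5.3/(2√(7.8K_p)).
Setting ζ = 0.64: √(7.8K_p) = 5.3/(2·0.64) = 4.141, so K_p = 17.14/7.8 = 2.2.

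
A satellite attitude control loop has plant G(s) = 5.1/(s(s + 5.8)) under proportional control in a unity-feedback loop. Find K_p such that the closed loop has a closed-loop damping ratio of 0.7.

K_p = 3.37

Closed-loop characteristic equation: s² + 5.8s + K_p·5.1 = 0.
So ω_n = √(5.1K_p) and 2ζω_n = 5.8, giving ζ = 5.8/(2√(5.1K_p)).
Setting ζ = 0.7: √(5.1K_p) = 5.8/(2·0.7) = 4.143, so K_p = 17.16/5.1 = 3.37.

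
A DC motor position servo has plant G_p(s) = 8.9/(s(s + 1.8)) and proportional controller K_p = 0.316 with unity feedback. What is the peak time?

From 1 + K_pG_p(s) = 0: s² + 1.8s + 2.812 = 0 ⇒ ω_n = 1.677, ζ = 0.5367.
Damped frequency ω_d = ω_n√(1−ζ²) = 1.415 rad/s, so peak time T_p = π/ω_d = 2.22 s.

T_p = 2.22 s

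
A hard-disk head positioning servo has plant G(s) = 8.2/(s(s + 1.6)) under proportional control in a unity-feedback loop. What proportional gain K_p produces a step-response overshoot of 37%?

From %OS = 100·exp(−πζ/√(1−ζ²)) = 37%, ζ = −ln(0.37)/√(π²+ln²(0.37)) = 0.3017.
Characteristic equation s² + 1.6s + 8.2K_p = 0 gives ζ = 1.6/(2√(8.2K_p)).
Setting ζ = 0.3017: √(8.2K_p) = 1.6/(2·0.3017) = 2.651, so K_p = 7.03/8.2 = 0.857.

K_p = 0.857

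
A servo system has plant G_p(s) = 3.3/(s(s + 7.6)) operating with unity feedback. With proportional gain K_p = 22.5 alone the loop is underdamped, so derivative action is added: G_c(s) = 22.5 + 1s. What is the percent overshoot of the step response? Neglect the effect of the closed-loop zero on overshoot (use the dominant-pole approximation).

7.69%

Forward path: (22.5 + 1s)·3.3/(s(s+7.6)). The closed-loop characteristic equation is s² + (7.6 + 3.3·1)s + 3.3·22.5 = 0.
That is s² + 10.9s + 74.25 = 0, so ω_n = 8.617 rad/s and ζ = 10.9/(2·8.617) = 0.6325.
%OS = 100·exp(−πζ/√(1−ζ²)) = 7.69%.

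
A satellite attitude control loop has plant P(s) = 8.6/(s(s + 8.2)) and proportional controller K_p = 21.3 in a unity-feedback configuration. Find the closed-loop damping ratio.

With unity feedback the closed-loop characteristic equation is s² + 8.2s + 21.3·8.6 = s² + 8.2s + 183.2 = 0.
So ω_n² = 183.2 ⇒ ω_n = 13.53 rad/s, and ζ = 8.2/(2ω_n) = 0.303.

ζ = 0.303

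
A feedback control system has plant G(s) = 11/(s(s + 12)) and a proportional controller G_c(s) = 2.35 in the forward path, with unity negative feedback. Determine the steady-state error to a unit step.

The open loop G_c(s)G(s) has a pole at the origin (type 1), so the static position error constant is infinite and e_ss = 1/(1+∞) = 0.

0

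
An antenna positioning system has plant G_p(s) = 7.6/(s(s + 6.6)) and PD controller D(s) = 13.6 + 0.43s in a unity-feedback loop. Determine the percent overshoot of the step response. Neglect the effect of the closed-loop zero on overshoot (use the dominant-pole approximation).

Forward path: (13.6 + 0.43s)·7.6/(s(s+6.6)). The closed-loop characteristic equation is s² + (6.6 + 7.6·0.43)s + 7.6·13.6 = 0.
That is s² + 9.868s + 103.4 = 0, so ω_n = 10.17 rad/s and ζ = 9.868/(2·10.17) = 0.4853.
%OS = 100·exp(−πζ/√(1−ζ²)) = 17.5%.

17.5%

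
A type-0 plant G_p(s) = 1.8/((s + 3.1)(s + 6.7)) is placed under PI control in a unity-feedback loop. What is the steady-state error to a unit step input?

0

The PI controller's integrator makes the forward path type 1, so e_ss to a step is zero.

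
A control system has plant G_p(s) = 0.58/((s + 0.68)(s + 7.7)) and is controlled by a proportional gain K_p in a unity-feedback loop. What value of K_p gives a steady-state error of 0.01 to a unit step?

Steady-state error for a unit step on this type-0 loop is 1/(1 + K_p·G_p(0)).
G_p(0) = 0.1108. Require 1/(1 + K_p·0.1108) = 0.01, so 1 + 0.1108·K_p = 100.
K_p = (100 − 1)/0.1108 = 894.

K_p = 894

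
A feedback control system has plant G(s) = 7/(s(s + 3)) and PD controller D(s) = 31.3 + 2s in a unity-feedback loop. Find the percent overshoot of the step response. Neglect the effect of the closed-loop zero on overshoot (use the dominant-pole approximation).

11%

Forward path: (31.3 + 2s)·7/(s(s+3)). The closed-loop characteristic equation is s² + (3 + 7·2)s + 7·31.3 = 0.
That is s² + 17s + 219.1 = 0, so ω_n = 14.8 rad/s and ζ = 17/(2·14.8) = 0.5742.
%OS = 100·exp(−πζ/√(1−ζ²)) = 11%.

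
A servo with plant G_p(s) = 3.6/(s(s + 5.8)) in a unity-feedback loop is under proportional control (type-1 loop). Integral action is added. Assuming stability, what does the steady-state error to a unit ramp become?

0

The integrator raises the loop to type 2, so K_v → ∞ and e_ss to a ramp is zero.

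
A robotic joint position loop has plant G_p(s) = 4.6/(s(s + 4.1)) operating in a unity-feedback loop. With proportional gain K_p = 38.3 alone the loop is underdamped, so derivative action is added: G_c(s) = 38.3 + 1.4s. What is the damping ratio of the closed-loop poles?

ζ = 0.397

Forward path: (38.3 + 1.4s)·4.6/(s(s+4.1)). The closed-loop characteristic equation is s² + (4.1 + 4.6·1.4)s + 4.6·38.3 = 0.
That is s² + 10.54s + 176.2 = 0, so ω_n = 13.27 rad/s and ζ = 10.54/(2·13.27) = 0.397.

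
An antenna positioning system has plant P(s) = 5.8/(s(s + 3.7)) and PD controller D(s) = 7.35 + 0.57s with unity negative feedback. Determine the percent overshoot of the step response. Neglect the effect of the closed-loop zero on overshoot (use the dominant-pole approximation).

Forward path: (7.35 + 0.57s)·5.8/(s(s+3.7)). The closed-loop characteristic equation is s² + (3.7 + 5.8·0.57)s + 5.8·7.35 = 0.
That is s² + 7.006s + 42.63 = 0, so ω_n = 6.529 rad/s and ζ = 7.006/(2·6.529) = 0.5365.
%OS = 100·exp(−πζ/√(1−ζ²)) = 13.6%.

13.6%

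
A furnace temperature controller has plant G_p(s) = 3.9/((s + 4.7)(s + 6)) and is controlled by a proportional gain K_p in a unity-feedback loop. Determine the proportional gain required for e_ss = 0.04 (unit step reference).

K_p = 174

For a type-0 loop with proportional control, e_ss = 1/(1 + K_p·G_p(0)).
G_p(0) = 0.1383. Require 1/(1 + K_p·0.1383) = 0.04, so 1 + 0.1383·K_p = 25.
K_p = (25 − 1)/0.1383 = 174.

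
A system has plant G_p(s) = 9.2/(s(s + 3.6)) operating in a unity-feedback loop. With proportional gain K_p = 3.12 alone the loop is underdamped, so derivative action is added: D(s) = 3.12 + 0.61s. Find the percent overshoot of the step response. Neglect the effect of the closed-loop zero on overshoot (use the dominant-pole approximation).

0.505%

Forward path: (3.12 + 0.61s)·9.2/(s(s+3.6)). The closed-loop characteristic equation is s² + (3.6 + 9.2·0.61)s + 9.2·3.12 = 0.
That is s² + 9.212s + 28.7 = 0, so ω_n = 5.358 rad/s and ζ = 9.212/(2·5.358) = 0.8597.
%OS = 100·exp(−πζ/√(1−ζ²)) = 0.505%.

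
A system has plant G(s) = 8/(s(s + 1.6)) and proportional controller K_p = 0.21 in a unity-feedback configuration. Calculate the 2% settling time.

T_s ≈ 5 s

From 1 + K_pG(s) = 0: s² + 1.6s + 1.68 = 0 ⇒ ω_n = 1.296, ζ = 0.6172.
2% settling time T_s ≈ 4/(ζω_n) = 4/0.8 = 5 s.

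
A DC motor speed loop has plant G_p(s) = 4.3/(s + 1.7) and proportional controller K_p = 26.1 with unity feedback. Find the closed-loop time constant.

τ = 0.00878 s

Closed-loop transfer function: T(s) = K_p·G_p(s)/(1 + K_p·G_p(s)) = 112.2/(s + 1.7 + 112.2) = 112.2/(s + 113.9).
Time constant τ = 1/113.9 = 0.00878 s.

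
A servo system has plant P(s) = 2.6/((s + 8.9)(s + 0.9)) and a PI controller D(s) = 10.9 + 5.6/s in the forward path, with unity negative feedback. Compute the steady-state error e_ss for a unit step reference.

0

The open loop D(s)P(s) has a pole at the origin (type 1), so the static position error constant is infinite and e_ss = 1/(1+∞) = 0.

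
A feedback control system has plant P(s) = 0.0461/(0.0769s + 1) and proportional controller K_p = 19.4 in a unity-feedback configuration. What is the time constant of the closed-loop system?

τ = 0.0406 s

Closed loop: T(s) = K_p·P/(1+K_p·P) = 0.8943/(0.0769s + 1 + 0.8943), with pole at s = −(1 + 0.8943)/0.0769 = −24.63.
Closed-loop time constant τ = 1/24.63 = 0.0406 s.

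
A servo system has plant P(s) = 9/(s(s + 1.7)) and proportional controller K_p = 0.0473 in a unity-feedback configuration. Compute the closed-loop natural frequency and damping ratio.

1 + K_p·P(s) = 0 gives s² + 1.7s + 0.4257 = 0.
Matching s² + 2ζω_n s + ω_n²: ω_n = √0.4257 = 0.6525 rad/s and 2ζω_n = 1.7, so ζ = 1.7/(2·0.6525) = 1.3.

ω_n = 0.652 rad/s, ζ = 1.3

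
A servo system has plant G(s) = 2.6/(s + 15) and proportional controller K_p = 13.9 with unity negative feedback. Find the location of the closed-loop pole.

Closed-loop transfer function: T(s) = K_p·G(s)/(1 + K_p·G(s)) = 36.14/(s + 15 + 36.14) = 36.14/(s + 51.14).
The closed-loop pole is at s = −51.14.

s = -51.14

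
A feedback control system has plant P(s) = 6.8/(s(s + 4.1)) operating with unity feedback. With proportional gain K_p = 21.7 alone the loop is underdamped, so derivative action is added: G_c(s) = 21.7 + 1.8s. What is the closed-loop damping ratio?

ζ = 0.673

Forward path: (21.7 + 1.8s)·6.8/(s(s+4.1)). The closed-loop characteristic equation is s² + (4.1 + 6.8·1.8)s + 6.8·21.7 = 0.
That is s² + 16.34s + 147.6 = 0, so ω_n = 12.15 rad/s and ζ = 16.34/(2·12.15) = 0.6726.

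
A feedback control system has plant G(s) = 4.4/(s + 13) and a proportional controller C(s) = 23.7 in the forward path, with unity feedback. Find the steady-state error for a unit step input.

The loop is type 0. Static position error constant K_pos = C(0)·G(0) = 23.7·0.3385 = 8.022.
Steady-state error to a unit step: e_ss = 1/(1+K_pos) = 1/9.022 = 0.111.

0.111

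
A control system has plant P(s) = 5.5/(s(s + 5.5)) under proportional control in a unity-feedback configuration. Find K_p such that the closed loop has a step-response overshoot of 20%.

K_p = 6.61

From %OS = 100·exp(−πζ/√(1−ζ²)) = 20%, ζ = −ln(0.2)/√(π²+ln²(0.2)) = 0.4559.
Characteristic equation s² + 5.5s + 5.5K_p = 0 gives ζ = 5.5/(2√(5.5K_p)).
Setting ζ = 0.4559: √(5.5K_p) = 5.5/(2·0.4559) = 6.031, so K_p = 36.38/5.5 = 6.61.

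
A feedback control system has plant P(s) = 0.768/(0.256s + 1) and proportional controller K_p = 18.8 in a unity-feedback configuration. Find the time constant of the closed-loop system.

τ = 0.0166 s

Closed loop: T(s) = K_p·P/(1+K_p·P) = 14.44/(0.256s + 1 + 14.44), with pole at s = −(1 + 14.44)/0.256 = −60.31.
Closed-loop time constant τ = 1/60.31 = 0.0166 s.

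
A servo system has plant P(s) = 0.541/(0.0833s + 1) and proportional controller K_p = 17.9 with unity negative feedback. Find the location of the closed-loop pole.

Closed loop: T(s) = K_p·P/(1+K_p·P) = 9.684/(0.0833s + 1 + 9.684), with pole at s = −(1 + 9.684)/0.0833 = −128.3.

s = -128.3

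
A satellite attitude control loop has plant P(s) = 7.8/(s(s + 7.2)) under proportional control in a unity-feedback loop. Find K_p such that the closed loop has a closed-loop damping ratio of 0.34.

Closed-loop characteristic equation: s² + 7.2s + K_p·7.8 = 0.
So ω_n = √(7.8K_p) and 2ζω_n = 7.2, giving ζ = 7.2/(2√(7.8K_p)).
Setting ζ = 0.34: √(7.8K_p) = 7.2/(2·0.34) = 10.59, so K_p = 112.1/7.8 = 14.4.

K_p = 14.4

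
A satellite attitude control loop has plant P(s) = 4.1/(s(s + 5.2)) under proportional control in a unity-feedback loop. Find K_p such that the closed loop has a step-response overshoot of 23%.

From %OS = 100·exp(−πζ/√(1−ζ²)) = 23%, ζ = −ln(0.23)/√(π²+ln²(0.23)) = 0.4237.
Characteristic equation s² + 5.2s + 4.1K_p = 0 gives ζ = 5.2/(2√(4.1K_p)).
Setting ζ = 0.4237: √(4.1K_p) = 5.2/(2·0.4237) = 6.136, so K_p = 37.65/4.1 = 9.18.

K_p = 9.18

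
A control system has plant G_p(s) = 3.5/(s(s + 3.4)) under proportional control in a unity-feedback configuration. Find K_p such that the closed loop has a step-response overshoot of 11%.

From %OS = 100·exp(−πζ/√(1−ζ²)) = 11%, ζ = −ln(0.11)/√(π²+ln²(0.11)) = 0.5749.
Characteristic equation s² + 3.4s + 3.5K_p = 0 gives ζ = 3.4/(2√(3.5K_p)).
Setting ζ = 0.5749: √(3.5K_p) = 3.4/(2·0.5749) = 2.957, so K_p = 8.744/3.5 = 2.5.

K_p = 2.5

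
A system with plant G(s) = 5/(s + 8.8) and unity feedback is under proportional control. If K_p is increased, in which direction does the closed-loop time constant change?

The closed-loop bandwidth 8.8+K_p·5 grows with K_p, so τ shrinks.

decrease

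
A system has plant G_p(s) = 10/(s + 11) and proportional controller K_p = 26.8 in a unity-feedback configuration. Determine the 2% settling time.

T_s ≈ 0.0143 s

Closed-loop transfer function: T(s) = K_p·G_p(s)/(1 + K_p·G_p(s)) = 268/(s + 11 + 268) = 268/(s + 279).
Time constant τ = 1/279 = 0.003584 s, so the 2% settling time is about 4τ = 0.0143 s.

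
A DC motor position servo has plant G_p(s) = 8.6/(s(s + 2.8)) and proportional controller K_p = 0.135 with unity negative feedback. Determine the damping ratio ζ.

1 + K_p·G_p(s) = 0 gives s² + 2.8s + 1.161 = 0.
So ω_n² = 1.161 ⇒ ω_n = 1.077 rad/s, and ζ = 2.8/(2ω_n) = 1.3.

ζ = 1.3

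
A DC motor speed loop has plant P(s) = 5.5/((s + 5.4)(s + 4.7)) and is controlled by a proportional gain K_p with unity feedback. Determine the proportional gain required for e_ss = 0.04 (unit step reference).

K_p = 111

For a type-0 loop with proportional control, e_ss = 1/(1 + K_p·P(0)).
P(0) = 0.2167. Require 1/(1 + K_p·0.2167) = 0.04, so 1 + 0.2167·K_p = 25.
K_p = (25 − 1)/0.2167 = 111.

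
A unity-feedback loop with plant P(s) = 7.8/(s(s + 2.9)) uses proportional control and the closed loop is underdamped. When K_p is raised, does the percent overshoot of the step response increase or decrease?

Characteristic equation s² + 2.9s + K_p·7.8 = 0: raising K_p raises ω_n while 2ζω_n = 2.9 is fixed, so ζ falls and overshoot grows.

increase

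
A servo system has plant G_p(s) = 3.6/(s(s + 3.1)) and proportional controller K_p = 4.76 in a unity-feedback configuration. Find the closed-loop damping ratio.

ζ = 0.374

The closed-loop denominator is s(s+3.1) + 4.76·3.6 = s² + 3.1s + 17.14.
Matching s² + 2ζω_n s + ω_n²: ω_n = √17.14 = 4.14 rad/s and 2ζω_n = 3.1, so ζ = 3.1/(2·4.14) = 0.374.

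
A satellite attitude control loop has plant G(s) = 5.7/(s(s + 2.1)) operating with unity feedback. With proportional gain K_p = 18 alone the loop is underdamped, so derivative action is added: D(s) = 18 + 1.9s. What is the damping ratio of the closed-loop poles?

ζ = 0.638

Forward path: (18 + 1.9s)·5.7/(s(s+2.1)). The closed-loop characteristic equation is s² + (2.1 + 5.7·1.9)s + 5.7·18 = 0.
That is s² + 12.93s + 102.6 = 0, so ω_n = 10.13 rad/s and ζ = 12.93/(2·10.13) = 0.6383.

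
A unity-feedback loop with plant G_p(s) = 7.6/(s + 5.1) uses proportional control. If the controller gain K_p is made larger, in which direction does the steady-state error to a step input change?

e_ss = 1/(1 + K_p·G_p(0)); a larger K_p raises the denominator, so e_ss decreases.

decrease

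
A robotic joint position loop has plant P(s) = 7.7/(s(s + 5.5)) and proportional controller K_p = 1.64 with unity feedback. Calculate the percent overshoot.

2.15%

From 1 + K_pP(s) = 0: s² + 5.5s + 12.63 = 0 ⇒ ω_n = 3.554, ζ = 0.7739.
%OS = 100·exp(−πζ/√(1−ζ²)) = 100·exp(−π·0.7739/√0.4011) = 2.15%.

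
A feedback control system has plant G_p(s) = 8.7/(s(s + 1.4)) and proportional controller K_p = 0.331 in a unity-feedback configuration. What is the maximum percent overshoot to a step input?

24.1%

From 1 + K_pG_p(s) = 0: s² + 1.4s + 2.88 = 0 ⇒ ω_n = 1.697, ζ = 0.4125.
%OS = 100·exp(−πζ/√(1−ζ²)) = 100·exp(−π·0.4125/√0.8298) = 24.1%.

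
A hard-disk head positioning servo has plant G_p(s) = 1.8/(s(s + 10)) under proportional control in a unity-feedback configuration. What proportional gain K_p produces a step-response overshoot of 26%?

K_p = 89.4

From %OS = 100·exp(−πζ/√(1−ζ²)) = 26%, ζ = −ln(0.26)/√(π²+ln²(0.26)) = 0.3941.
Characteristic equation s² + 10s + 1.8K_p = 0 gives ζ = 10/(2√(1.8K_p)).
Setting ζ = 0.3941: √(1.8K_p) = 10/(2·0.3941) = 12.69, so K_p = 161/1.8 = 89.4.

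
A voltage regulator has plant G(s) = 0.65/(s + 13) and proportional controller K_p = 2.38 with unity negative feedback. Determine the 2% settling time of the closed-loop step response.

Closed-loop transfer function: T(s) = K_p·G(s)/(1 + K_p·G(s)) = 1.547/(s + 13 + 1.547) = 1.547/(s + 14.55).
Time constant τ = 1/14.55 = 0.06874 s, so the 2% settling time is about 4τ = 0.275 s.

T_s ≈ 0.275 s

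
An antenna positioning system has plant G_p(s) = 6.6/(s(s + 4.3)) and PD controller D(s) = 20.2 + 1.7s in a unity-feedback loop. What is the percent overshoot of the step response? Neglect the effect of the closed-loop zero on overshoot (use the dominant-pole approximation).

Forward path: (20.2 + 1.7s)·6.6/(s(s+4.3)). The closed-loop characteristic equation is s² + (4.3 + 6.6·1.7)s + 6.6·20.2 = 0.
That is s² + 15.52s + 133.3 = 0, so ω_n = 11.55 rad/s and ζ = 15.52/(2·11.55) = 0.6721.
%OS = 100·exp(−πζ/√(1−ζ²)) = 5.78%.

5.78%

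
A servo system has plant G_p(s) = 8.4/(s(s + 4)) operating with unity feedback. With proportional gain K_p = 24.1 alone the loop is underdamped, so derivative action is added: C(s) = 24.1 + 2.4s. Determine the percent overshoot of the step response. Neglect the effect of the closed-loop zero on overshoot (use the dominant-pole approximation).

Forward path: (24.1 + 2.4s)·8.4/(s(s+4)). The closed-loop characteristic equation is s² + (4 + 8.4·2.4)s + 8.4·24.1 = 0.
That is s² + 24.16s + 202.4 = 0, so ω_n = 14.23 rad/s and ζ = 24.16/(2·14.23) = 0.849.
%OS = 100·exp(−πζ/√(1−ζ²)) = 0.642%.

0.642%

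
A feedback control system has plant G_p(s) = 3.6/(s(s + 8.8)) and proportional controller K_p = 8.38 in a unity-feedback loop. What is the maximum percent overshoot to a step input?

The closed-loop denominator s² + 8.8s + 30.17 gives ω_n = √30.17 = 5.493 and ζ = 8.8/(2ω_n) = 0.8011.
%OS = 100·exp(−πζ/√(1−ζ²)) = 100·exp(−π·0.8011/√0.3583) = 1.49%.

1.49%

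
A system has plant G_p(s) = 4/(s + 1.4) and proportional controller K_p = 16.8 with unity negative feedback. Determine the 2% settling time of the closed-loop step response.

Closed-loop transfer function: T(s) = K_p·G_p(s)/(1 + K_p·G_p(s)) = 67.2/(s + 1.4 + 67.2) = 67.2/(s + 68.6).
Time constant τ = 1/68.6 = 0.01458 s, so the 2% settling time is about 4τ = 0.0583 s.

T_s ≈ 0.0583 s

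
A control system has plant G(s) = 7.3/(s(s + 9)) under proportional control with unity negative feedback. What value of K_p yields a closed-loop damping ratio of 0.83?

Closed-loop characteristic equation: s² + 9s + K_p·7.3 = 0.
So ω_n = √(7.3K_p) and 2ζω_n = 9, giving ζ = 9/(2√(7.3K_p)).
Setting ζ = 0.83: √(7.3K_p) = 9/(2·0.83) = 5.422, so K_p = 29.39/7.3 = 4.03.

K_p = 4.03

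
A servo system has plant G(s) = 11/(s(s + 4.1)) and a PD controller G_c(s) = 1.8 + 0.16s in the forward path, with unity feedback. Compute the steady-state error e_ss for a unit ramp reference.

The loop has one pole at the origin (type 1). Velocity error constant K_v = lim_{s→0} s·G_c(s)G(s) = 1.8·11/4.1 = 4.829.
Steady-state error to a unit ramp: e_ss = 1/K_v = 0.207.

0.207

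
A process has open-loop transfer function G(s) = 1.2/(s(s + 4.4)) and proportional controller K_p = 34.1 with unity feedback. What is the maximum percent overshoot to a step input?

31.6%

Closed-loop characteristic equation: s² + 4.4s + 40.92 = 0, so ω_n = 6.397 rad/s and ζ = 4.4/(2·6.397) = 0.3439.
%OS = 100·exp(−πζ/√(1−ζ²)) = 100·exp(−π·0.3439/√0.8817) = 31.6%.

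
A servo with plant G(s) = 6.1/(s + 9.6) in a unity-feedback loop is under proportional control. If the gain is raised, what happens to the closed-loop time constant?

Closed-loop pole is at s = −(9.6+K_p·6.1); larger K_p moves it further left, so τ = 1/(9.6+K_p·6.1) decreases.

decrease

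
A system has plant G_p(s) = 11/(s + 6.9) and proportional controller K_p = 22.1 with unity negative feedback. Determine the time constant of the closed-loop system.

Closed-loop transfer function: T(s) = K_p·G_p(s)/(1 + K_p·G_p(s)) = 243.1/(s + 6.9 + 243.1) = 243.1/(s + 250).
Time constant τ = 1/250 = 0.004 s.

τ = 0.004 s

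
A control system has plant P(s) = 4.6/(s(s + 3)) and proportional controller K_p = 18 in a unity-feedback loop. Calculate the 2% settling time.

T_s ≈ 2.67 s

From 1 + K_pP(s) = 0: s² + 3s + 82.8 = 0 ⇒ ω_n = 9.099, ζ = 0.1648.
2% settling time T_s ≈ 4/(ζω_n) = 4/1.5 = 2.67 s.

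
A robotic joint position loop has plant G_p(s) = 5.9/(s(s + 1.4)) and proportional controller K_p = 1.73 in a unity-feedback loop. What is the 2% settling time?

T_s ≈ 5.71 s

Closed-loop characteristic equation: s² + 1.4s + 10.21 = 0, so ω_n = 3.195 rad/s and ζ = 1.4/(2·3.195) = 0.2191.
2% settling time T_s ≈ 4/(ζω_n) = 4/0.7 = 5.71 s.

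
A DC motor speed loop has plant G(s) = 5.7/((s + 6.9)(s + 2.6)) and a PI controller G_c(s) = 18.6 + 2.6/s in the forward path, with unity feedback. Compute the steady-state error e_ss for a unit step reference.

0

The open loop G_c(s)G(s) has a pole at the origin (type 1), so the static position error constant is infinite and e_ss = 1/(1+∞) = 0.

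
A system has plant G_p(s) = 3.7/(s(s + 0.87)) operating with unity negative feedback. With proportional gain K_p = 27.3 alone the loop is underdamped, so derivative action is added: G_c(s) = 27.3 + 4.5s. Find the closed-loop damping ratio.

Forward path: (27.3 + 4.5s)·3.7/(s(s+0.87)). The closed-loop characteristic equation is s² + (0.87 + 3.7·4.5)s + 3.7·27.3 = 0.
That is s² + 17.52s + 101 = 0, so ω_n = 10.05 rad/s and ζ = 17.52/(2·10.05) = 0.8716.

ζ = 0.872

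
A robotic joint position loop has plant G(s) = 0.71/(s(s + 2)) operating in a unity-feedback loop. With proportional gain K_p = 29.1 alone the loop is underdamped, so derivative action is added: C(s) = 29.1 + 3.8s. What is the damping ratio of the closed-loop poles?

Forward path: (29.1 + 3.8s)·0.71/(s(s+2)). The closed-loop characteristic equation is s² + (2 + 0.71·3.8)s + 0.71·29.1 = 0.
That is s² + 4.698s + 20.66 = 0, so ω_n = 4.545 rad/s and ζ = 4.698/(2·4.545) = 0.5168.

ζ = 0.517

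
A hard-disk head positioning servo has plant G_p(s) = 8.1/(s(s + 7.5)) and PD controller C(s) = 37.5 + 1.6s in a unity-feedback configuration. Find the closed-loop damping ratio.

Forward path: (37.5 + 1.6s)·8.1/(s(s+7.5)). The closed-loop characteristic equation is s² + (7.5 + 8.1·1.6)s + 8.1·37.5 = 0.
That is s² + 20.46s + 303.8 = 0, so ω_n = 17.43 rad/s and ζ = 20.46/(2·17.43) = 0.587.

ζ = 0.587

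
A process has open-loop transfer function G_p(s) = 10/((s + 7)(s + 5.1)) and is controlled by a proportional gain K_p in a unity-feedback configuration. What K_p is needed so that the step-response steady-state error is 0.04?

For a type-0 loop with proportional control, e_ss = 1/(1 + K_p·G_p(0)).
G_p(0) = 0.2801. Require 1/(1 + K_p·0.2801) = 0.04, so 1 + 0.2801·K_p = 25.
K_p = (25 − 1)/0.2801 = 85.7.

K_p = 85.7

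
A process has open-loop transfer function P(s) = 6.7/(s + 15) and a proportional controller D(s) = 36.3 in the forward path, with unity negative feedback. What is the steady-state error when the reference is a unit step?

The loop is type 0. Static position error constant K_pos = D(0)·P(0) = 36.3·0.4467 = 16.21.
Steady-state error to a unit step: e_ss = 1/(1+K_pos) = 1/17.21 = 0.0581.

0.0581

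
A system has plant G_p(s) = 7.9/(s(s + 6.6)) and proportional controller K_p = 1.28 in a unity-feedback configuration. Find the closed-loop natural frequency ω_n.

ω_n = 3.18 rad/s

1 + K_p·G_p(s) = 0 gives s² + 6.6s + 10.11 = 0.
So ω_n² = 10.11 ⇒ ω_n = 3.18 rad/s, and ζ = 6.6/(2ω_n) = 1.04.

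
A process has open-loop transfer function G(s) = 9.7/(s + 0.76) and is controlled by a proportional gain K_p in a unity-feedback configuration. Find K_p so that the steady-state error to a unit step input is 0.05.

For a type-0 loop with proportional control, e_ss = 1/(1 + K_p·G(0)).
G(0) = 12.76. Require 1/(1 + K_p·12.76) = 0.05, so 1 + 12.76·K_p = 20.
K_p = (20 − 1)/12.76 = 1.49.

K_p = 1.49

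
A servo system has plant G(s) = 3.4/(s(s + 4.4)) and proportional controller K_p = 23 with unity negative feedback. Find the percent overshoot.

44.6%

The closed-loop denominator s² + 4.4s + 78.2 gives ω_n = √78.2 = 8.843 and ζ = 4.4/(2ω_n) = 0.2488.
%OS = 100·exp(−πζ/√(1−ζ²)) = 100·exp(−π·0.2488/√0.9381) = 44.6%.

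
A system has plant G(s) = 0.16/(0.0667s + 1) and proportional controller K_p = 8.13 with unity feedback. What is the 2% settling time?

T_s ≈ 0.116 s

Closed loop: T(s) = K_p·G/(1+K_p·G) = 1.301/(0.0667s + 1 + 1.301), with pole at s = −(1 + 1.301)/0.0667 = −34.49.
τ = 1/34.49 = 0.02899 s, so 2% settling time ≈ 4τ = 0.116 s.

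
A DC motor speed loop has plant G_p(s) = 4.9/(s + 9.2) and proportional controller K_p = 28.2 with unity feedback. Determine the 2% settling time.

Closed-loop transfer function: T(s) = K_p·G_p(s)/(1 + K_p·G_p(s)) = 138.2/(s + 9.2 + 138.2) = 138.2/(s + 147.4).
Time constant τ = 1/147.4 = 0.006785 s, so the 2% settling time is about 4τ = 0.0271 s.

T_s ≈ 0.0271 s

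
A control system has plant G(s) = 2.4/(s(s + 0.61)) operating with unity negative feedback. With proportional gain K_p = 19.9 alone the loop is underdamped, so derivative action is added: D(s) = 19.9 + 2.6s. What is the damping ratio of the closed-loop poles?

ζ = 0.496

Forward path: (19.9 + 2.6s)·2.4/(s(s+0.61)). The closed-loop characteristic equation is s² + (0.61 + 2.4·2.6)s + 2.4·19.9 = 0.
That is s² + 6.85s + 47.76 = 0, so ω_n = 6.911 rad/s and ζ = 6.85/(2·6.911) = 0.4956.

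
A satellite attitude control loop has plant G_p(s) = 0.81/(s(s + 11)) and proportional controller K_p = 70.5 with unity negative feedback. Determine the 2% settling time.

The closed-loop denominator s² + 11s + 57.11 gives ω_n = √57.11 = 7.557 and ζ = 11/(2ω_n) = 0.7278.
2% settling time T_s ≈ 4/(ζω_n) = 4/5.5 = 0.727 s.

T_s ≈ 0.727 s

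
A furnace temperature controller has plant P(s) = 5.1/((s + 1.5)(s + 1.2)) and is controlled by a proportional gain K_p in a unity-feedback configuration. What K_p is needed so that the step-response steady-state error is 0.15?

For a type-0 loop with proportional control, e_ss = 1/(1 + K_p·P(0)).
P(0) = 2.833. Require 1/(1 + K_p·2.833) = 0.15, so 1 + 2.833·K_p = 6.667.
K_p = (6.667 − 1)/2.833 = 2.

K_p = 2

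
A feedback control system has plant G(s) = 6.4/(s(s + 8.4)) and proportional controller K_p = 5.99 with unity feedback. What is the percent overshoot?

5.5%

From 1 + K_pG(s) = 0: s² + 8.4s + 38.34 = 0 ⇒ ω_n = 6.192, ζ = 0.6783.
%OS = 100·exp(−πζ/√(1−ζ²)) = 100·exp(−π·0.6783/√0.5399) = 5.5%.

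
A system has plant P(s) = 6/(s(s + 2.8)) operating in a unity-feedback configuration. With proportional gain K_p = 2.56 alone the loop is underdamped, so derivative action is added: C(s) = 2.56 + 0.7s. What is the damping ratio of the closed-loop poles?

Forward path: (2.56 + 0.7s)·6/(s(s+2.8)). The closed-loop characteristic equation is s² + (2.8 + 6·0.7)s + 6·2.56 = 0.
That is s² + 7s + 15.36 = 0, so ω_n = 3.919 rad/s and ζ = 7/(2·3.919) = 0.893.

ζ = 0.893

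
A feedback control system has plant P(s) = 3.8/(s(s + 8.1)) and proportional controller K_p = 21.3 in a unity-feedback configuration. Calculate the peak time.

Closed-loop characteristic equation: s² + 8.1s + 80.94 = 0, so ω_n = 8.997 rad/s and ζ = 8.1/(2·8.997) = 0.4502.
Damped frequency ω_d = ω_n√(1−ζ²) = 8.034 rad/s, so peak time T_p = π/ω_d = 0.391 s.

T_p = 0.391 s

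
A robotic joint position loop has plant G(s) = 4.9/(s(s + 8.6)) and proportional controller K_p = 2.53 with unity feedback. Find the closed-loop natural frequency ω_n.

ω_n = 3.52 rad/s

With unity feedback the closed-loop characteristic equation is s² + 8.6s + 2.53·4.9 = s² + 8.6s + 12.4 = 0.
Matching s² + 2ζω_n s + ω_n²: ω_n = √12.4 = 3.521 rad/s and 2ζω_n = 8.6, so ζ = 8.6/(2·3.521) = 1.22.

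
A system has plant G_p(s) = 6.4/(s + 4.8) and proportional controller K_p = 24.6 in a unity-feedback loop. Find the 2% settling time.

Closed-loop transfer function: T(s) = K_p·G_p(s)/(1 + K_p·G_p(s)) = 157.4/(s + 4.8 + 157.4) = 157.4/(s + 162.2).
Time constant τ = 1/162.2 = 0.006164 s, so the 2% settling time is about 4τ = 0.0247 s.

T_s ≈ 0.0247 s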